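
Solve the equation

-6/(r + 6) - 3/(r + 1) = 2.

Multiply both sides by (r + 6)(r + 1):
-6(r + 1) - 3(r + 6) = 2(r + 6)(r + 1).
Expand and collect terms: 2r^2 + 23r + 36 = 0.
By the quadratic formula, r = (-23 +/- sqrt(241)) / 4, so r ~= -1.869 or r ~= -9.631.
Neither value makes a denominator zero (r != -6, r != -1), so both are valid.

r = -9.631 or r = -1.869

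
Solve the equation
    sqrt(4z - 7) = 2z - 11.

z = 8

Square both sides: 4z - 7 = (2z - 11)^2.
Expand and rearrange: 4z^2 - 48z + 128 = 0.
Solving gives z = 8 or z = 4.
Check each candidate in the original equation:
  z = 8: sqrt(25) = 5, while 2z - 11 = 5 — valid.
  z = 4: sqrt(9) = 3, while 2z - 11 = -3 — extraneous.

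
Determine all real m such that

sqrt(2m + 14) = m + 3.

Square both sides: 2m + 14 = (m + 3)^2.
Expand and rearrange: m^2 + 4m - 5 = 0.
Solving gives m = 1 or m = -5.
Check each candidate in the original equation:
  m = 1: sqrt(16) = 4, while m + 3 = 4 — valid.
  m = -5: sqrt(4) = 2, while m + 3 = -2 — extraneous.

m = 1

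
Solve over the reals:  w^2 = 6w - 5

w = 1 or w = 5

Bring every term to one side: w^2 - 6w + 5 = 0.
Factor: (w - 1)(w - 5) = 0.
So w = 1 or w = 5.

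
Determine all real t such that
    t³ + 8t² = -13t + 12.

t = -4.6458 or t = -4 or t = 0.6458

Rearrange: t³ + 8t² + 13t - 12 = 0.
Possible rational roots are divisors of -12. Testing t = -4 gives 0, so (t + 4) is a factor.
Divide: t³ + 8t² + 13t - 12 = (t + 4)(t² + 4t - 3).
Apply the quadratic formula to t² + 4t - 3 = 0: t = (-4 ± √28)/2, i.e. t ≈ 0.6458 or t ≈ -4.6458.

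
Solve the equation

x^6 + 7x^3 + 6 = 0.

Let u = x^3. The equation becomes u^2 + 7u + 6 = 0.
Factor: (u + 6)(u + 1) = 0, so u = -6 or u = -1.
x^3 = -6 gives x = -(6)^(1/3) ~= -1.8171.
x^3 = -1 gives x = -1.

x = -1.8171 or x = -1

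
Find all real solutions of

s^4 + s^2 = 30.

Let u = s^2. The equation becomes u^2 + u - 30 = 0.
Factor: (u - 5)(u + 6) = 0, so u = 5 or u = -6.
s^2 = 5 gives s = +/-sqrt(5) ~= +/-2.2361.
s^2 = -6 < 0 has no real solution.

s = -2.2361 or s = 2.2361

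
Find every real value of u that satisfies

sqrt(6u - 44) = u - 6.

u = 8 or u = 10

Square both sides: 6u - 44 = (u - 6)^2.
Expand and rearrange: u^2 - 18u + 80 = 0.
Solving gives u = 10 or u = 8.
Check each candidate in the original equation:
  u = 10: sqrt(16) = 4, while u - 6 = 4 — valid.
  u = 8: sqrt(4) = 2, while u - 6 = 2 — valid.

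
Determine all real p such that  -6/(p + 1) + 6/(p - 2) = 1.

p = -4 or p = 5

Multiply both sides by (p + 1)(p - 2):
-6(p - 2) + 6(p + 1) = (p + 1)(p - 2).
Expand and collect terms: p² - p - 20 = 0.
Factor or apply the quadratic formula: p = 5 or p = -4.
Neither value makes a denominator zero (p ≠ -1, p ≠ 2), so both are valid.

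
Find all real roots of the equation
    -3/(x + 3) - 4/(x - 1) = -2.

Multiply both sides by (x + 3)(x - 1):
-3(x - 1) - 4(x + 3) = -2(x + 3)(x - 1).
Expand and collect terms: -2x^2 + 3x + 15 = 0.
By the quadratic formula, x = (-3 +/- sqrt(129)) / -4, so x ~= -2.0895 or x ~= 3.5895.
Neither value makes a denominator zero (x != -3, x != 1), so both are valid.

x = -2.0895 or x = 3.5895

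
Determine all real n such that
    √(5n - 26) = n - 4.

Square both sides: 5n - 26 = (n - 4)².
Expand and rearrange: n² - 13n + 42 = 0.
Solving gives n = 7 or n = 6.
Check each candidate in the original equation:
  n = 7: √(9) = 3, while n - 4 = 3 — valid.
  n = 6: √(4) = 2, while n - 4 = 2 — valid.

n = 6 or n = 7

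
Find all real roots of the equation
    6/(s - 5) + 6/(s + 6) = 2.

s = -3.765 or s = 8.765

Multiply both sides by (s - 5)(s + 6):
6(s + 6) + 6(s - 5) = 2(s - 5)(s + 6).
Expand and collect terms: 2s² - 10s - 66 = 0.
By the quadratic formula, s = (10 ± √628) / 4, so s ≈ 8.765 or s ≈ -3.765.
Neither value makes a denominator zero (s ≠ 5, s ≠ -6), so both are valid.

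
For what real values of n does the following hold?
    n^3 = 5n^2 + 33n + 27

Rearrange: n^3 - 5n^2 - 33n - 27 = 0.
Possible rational roots are divisors of -27. Testing n = -3 gives 0, so (n + 3) is a factor.
Divide: n^3 - 5n^2 - 33n - 27 = (n + 3)(n^2 - 8n - 9).
Factor the quadratic: n = 9 or n = -1.

n = -3 or n = -1 or n = 9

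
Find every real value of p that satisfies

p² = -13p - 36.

p = -9 or p = -4

Bring every term to one side: p² + 13p + 36 = 0.
Factor: (p + 9)(p + 4) = 0.
So p = -9 or p = -4.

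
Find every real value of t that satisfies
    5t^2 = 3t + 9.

Rearrange to standard form: 5t^2 - 3t - 9 = 0.
Discriminant: (-3)^2 - 4*5*(-9) = 189.
Quadratic formula: t = (3 +/- sqrt(189)) / 10.
So t = 3/10 + 3*sqrt(21)/10 ~= 1.6748 or t = 3/10 - 3*sqrt(21)/10 ~= -1.0748.

t = -1.0748 or t = 1.6748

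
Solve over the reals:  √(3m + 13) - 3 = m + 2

m = -4 or m = -3

Isolate the radical: √(3m + 13) = m + 5.
Square both sides: 3m + 13 = (m + 5)².
Expand and rearrange: m² + 7m + 12 = 0.
Solving gives m = -3 or m = -4.
Check each candidate in the original equation:
  m = -3: √(4) = 2, while m + 5 = 2 — valid.
  m = -4: √(1) = 1, while m + 5 = 1 — valid.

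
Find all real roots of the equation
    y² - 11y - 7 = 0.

Discriminant: (-11)² − 4·1·(-7) = 149.
Quadratic formula: y = (11 ± √149) / 2.
So y = 11/2 + √(149)/2 ≈ 11.6033 or y = 11/2 - √(149)/2 ≈ -0.6033.

y = -0.6033 or y = 11.6033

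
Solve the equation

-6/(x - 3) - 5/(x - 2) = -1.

Multiply both sides by (x - 3)(x - 2):
-6(x - 2) - 5(x - 3) = -(x - 3)(x - 2).
Expand and collect terms: -x² + 16x - 33 = 0.
By the quadratic formula, x = (-16 ± √124) / -2, so x ≈ 2.4322 or x ≈ 13.5678.
Neither value makes a denominator zero (x ≠ 3, x ≠ 2), so both are valid.

x = 2.4322 or x = 13.5678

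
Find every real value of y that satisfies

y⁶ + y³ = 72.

Let u = y³. The equation becomes u² + u - 72 = 0.
Factor: (u - 8)(u + 9) = 0, so u = 8 or u = -9.
y³ = 8 gives y = 2.
y³ = -9 gives y = -∛(9) ≈ -2.0801.

y = -2.0801 or y = 2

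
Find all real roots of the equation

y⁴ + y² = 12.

Let u = y². The equation becomes u² + u - 12 = 0.
Factor: (u - 3)(u + 4) = 0, so u = 3 or u = -4.
y² = 3 gives y = ±√(3) ≈ ±1.7321.
y² = -4 < 0 has no real solution.

y = -1.7321 or y = 1.7321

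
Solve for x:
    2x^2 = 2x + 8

Rearrange to standard form: 2x^2 - 2x - 8 = 0.
Discriminant: (-2)^2 - 4*2*(-8) = 68.
Quadratic formula: x = (2 +/- sqrt(68)) / 4.
So x = 1/2 + sqrt(17)/2 ~= 2.5616 or x = 1/2 - sqrt(17)/2 ~= -1.5616.

x = -1.5616 or x = 2.5616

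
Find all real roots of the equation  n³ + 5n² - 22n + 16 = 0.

n = -8 or n = 1 or n = 2

Possible rational roots are divisors of 16. Testing n = 2 gives 0, so (n - 2) is a factor.
Divide: n³ + 5n² - 22n + 16 = (n - 2)(n² + 7n - 8).
Factor the quadratic: n = 1 or n = -8.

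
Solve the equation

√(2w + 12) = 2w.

Square both sides: 2w + 12 = (2w)².
Expand and rearrange: 4w² - 2w - 12 = 0.
Solving gives w = 2 or w = -1.5.
Check each candidate in the original equation:
  w = 2: √(16) = 4, while 2w = 4 — valid.
  w = -1.5: √(9) = 3, while 2w = -3 — extraneous.

w = 2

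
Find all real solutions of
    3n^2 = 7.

n = -1.5275 or n = 1.5275

Rearrange to standard form: 3n^2 - 7 = 0.
Discriminant: (0)^2 - 4*3*(-7) = 84.
Quadratic formula: n = (0 +/- sqrt(84)) / 6.
So n = sqrt(21)/3 ~= 1.5275 or n = -sqrt(21)/3 ~= -1.5275.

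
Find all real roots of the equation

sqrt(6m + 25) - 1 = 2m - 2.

Isolate the radical: sqrt(6m + 25) = 2m - 1.
Square both sides: 6m + 25 = (2m - 1)^2.
Expand and rearrange: 4m^2 - 10m - 24 = 0.
Solving gives m = 4 or m = -1.5.
Check each candidate in the original equation:
  m = 4: sqrt(49) = 7, while 2m - 1 = 7 — valid.
  m = -1.5: sqrt(16) = 4, while 2m - 1 = -4 — extraneous.

m = 4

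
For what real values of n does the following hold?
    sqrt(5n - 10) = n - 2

Square both sides: 5n - 10 = (n - 2)^2.
Expand and rearrange: n^2 - 9n + 14 = 0.
Solving gives n = 7 or n = 2.
Check each candidate in the original equation:
  n = 7: sqrt(25) = 5, while n - 2 = 5 — valid.
  n = 2: sqrt(0) = 0, while n - 2 = 0 — valid.

n = 2 or n = 7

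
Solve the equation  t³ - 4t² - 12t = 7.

t = -1.1401 or t = -1 or t = 6.1401

Rearrange: t³ - 4t² - 12t - 7 = 0.
Possible rational roots are divisors of -7. Testing t = -1 gives 0, so (t + 1) is a factor.
Divide: t³ - 4t² - 12t - 7 = (t + 1)(t² - 5t - 7).
Apply the quadratic formula to t² - 5t - 7 = 0: t = (5 ± √53)/2, i.e. t ≈ 6.1401 or t ≈ -1.1401.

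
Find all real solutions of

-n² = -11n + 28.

Bring every term to one side: -n² + 11n - 28 = 0.
Factor: -1(n - 4)(n - 7) = 0.
So n = 4 or n = 7.

n = 4 or n = 7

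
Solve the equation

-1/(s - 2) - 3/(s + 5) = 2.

Multiply both sides by (s - 2)(s + 5):
-(s + 5) - 3(s - 2) = 2(s - 2)(s + 5).
Expand and collect terms: 2s² + 10s - 21 = 0.
By the quadratic formula, s = (-10 ± √268) / 4, so s ≈ 1.5927 or s ≈ -6.5927.
Neither value makes a denominator zero (s ≠ 2, s ≠ -5), so both are valid.

s = -6.5927 or s = 1.5927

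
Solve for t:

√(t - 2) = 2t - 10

t = 6

Square both sides: t - 2 = (2t - 10)².
Expand and rearrange: 4t² - 41t + 102 = 0.
Solving gives t = 6 or t = 4.25.
Check each candidate in the original equation:
  t = 6: √(4) = 2, while 2t - 10 = 2 — valid.
  t = 4.25: √(2.25) = 1.5, while 2t - 10 = -1.5 — extraneous.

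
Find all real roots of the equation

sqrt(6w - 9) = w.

Square both sides: 6w - 9 = (w)^2.
Expand and rearrange: w^2 - 6w + 9 = 0.
This gives the repeated root w = 3.
Check in the original equation:
  w = 3: sqrt(9) = 3, while w = 3 — valid.

w = 3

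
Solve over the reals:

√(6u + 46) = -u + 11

Square both sides: 6u + 46 = (-u + 11)².
Expand and rearrange: u² - 28u + 75 = 0.
Solving gives u = 25 or u = 3.
Check each candidate in the original equation:
  u = 25: √(196) = 14, while -u + 11 = -14 — extraneous.
  u = 3: √(64) = 8, while -u + 11 = 8 — valid.

u = 3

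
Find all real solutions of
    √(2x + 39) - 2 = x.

Isolate the radical: √(2x + 39) = x + 2.
Square both sides: 2x + 39 = (x + 2)².
Expand and rearrange: x² + 2x - 35 = 0.
Solving gives x = 5 or x = -7.
Check each candidate in the original equation:
  x = 5: √(49) = 7, while x + 2 = 7 — valid.
  x = -7: √(25) = 5, while x + 2 = -5 — extraneous.

x = 5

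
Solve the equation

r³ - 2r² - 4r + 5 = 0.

Possible rational roots are divisors of 5. Testing r = 1 gives 0, so (r - 1) is a factor.
Divide: r³ - 2r² - 4r + 5 = (r - 1)(r² - r - 5).
Apply the quadratic formula to r² - r - 5 = 0: r = (1 ± √21)/2, i.e. r ≈ 2.7913 or r ≈ -1.7913.

r = -1.7913 or r = 1 or r = 2.7913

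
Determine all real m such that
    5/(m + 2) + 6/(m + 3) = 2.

m = -2.5 or m = 3

Multiply both sides by (m + 2)(m + 3):
5(m + 3) + 6(m + 2) = 2(m + 2)(m + 3).
Expand and collect terms: 2m² - m - 15 = 0.
Factor or apply the quadratic formula: m = 3 or m = -2.5.
Neither value makes a denominator zero (m ≠ -2, m ≠ -3), so both are valid.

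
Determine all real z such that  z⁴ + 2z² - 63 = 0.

z = -2.6458 or z = 2.6458

Let u = z². The equation becomes u² + 2u - 63 = 0.
Factor: (u - 7)(u + 9) = 0, so u = 7 or u = -9.
z² = 7 gives z = ±√(7) ≈ ±2.6458.
z² = -9 < 0 has no real solution.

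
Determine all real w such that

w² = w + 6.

w = -2 or w = 3

Bring every term to one side: w² - w - 6 = 0.
Factor: (w - 3)(w + 2) = 0.
So w = 3 or w = -2.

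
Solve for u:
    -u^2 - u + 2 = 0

u = -2 or u = 1

Factor: -1(u + 2)(u - 1) = 0.
So u = -2 or u = 1.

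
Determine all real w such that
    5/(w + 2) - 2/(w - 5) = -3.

w = -3.5461 or w = 5.5461

Multiply both sides by (w + 2)(w - 5):
5(w - 5) - 2(w + 2) = -3(w + 2)(w - 5).
Expand and collect terms: -3w² + 6w + 59 = 0.
By the quadratic formula, w = (-6 ± √744) / -6, so w ≈ -3.5461 or w ≈ 5.5461.
Neither value makes a denominator zero (w ≠ -2, w ≠ 5), so both are valid.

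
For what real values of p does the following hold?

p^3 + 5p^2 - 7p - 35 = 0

p = -5 or p = -2.6458 or p = 2.6458

Possible rational roots are divisors of -35. Testing p = -5 gives 0, so (p + 5) is a factor.
Divide: p^3 + 5p^2 - 7p - 35 = (p + 5)(p^2 - 7).
Apply the quadratic formula to p^2 - 7 = 0: p = (0 +/- sqrt(28))/2, i.e. p ~= 2.6458 or p ~= -2.6458.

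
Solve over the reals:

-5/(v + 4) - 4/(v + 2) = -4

v = -3.2947 or v = -0.4553

Multiply both sides by (v + 4)(v + 2):
-5(v + 2) - 4(v + 4) = -4(v + 4)(v + 2).
Expand and collect terms: -4v² - 15v - 6 = 0.
By the quadratic formula, v = (15 ± √129) / -8, so v ≈ -3.2947 or v ≈ -0.4553.
Neither value makes a denominator zero (v ≠ -4, v ≠ -2), so both are valid.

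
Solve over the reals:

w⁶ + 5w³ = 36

Let u = w³. The equation becomes u² + 5u - 36 = 0.
Factor: (u - 4)(u + 9) = 0, so u = 4 or u = -9.
w³ = 4 gives w = ∛(4) ≈ 1.5874.
w³ = -9 gives w = -∛(9) ≈ -2.0801.

w = -2.0801 or w = 1.5874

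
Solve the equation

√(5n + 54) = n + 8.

n = -1

Square both sides: 5n + 54 = (n + 8)².
Expand and rearrange: n² + 11n + 10 = 0.
Solving gives n = -1 or n = -10.
Check each candidate in the original equation:
  n = -1: √(49) = 7, while n + 8 = 7 — valid.
  n = -10: √(4) = 2, while n + 8 = -2 — extraneous.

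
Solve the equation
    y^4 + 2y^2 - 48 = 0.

Let u = y^2. The equation becomes u^2 + 2u - 48 = 0.
Factor: (u + 8)(u - 6) = 0, so u = -8 or u = 6.
y^2 = -8 < 0 has no real solution.
y^2 = 6 gives y = +/-sqrt(6) ~= +/-2.4495.

y = -2.4495 or y = 2.4495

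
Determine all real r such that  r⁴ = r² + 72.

Let u = r². The equation becomes u² - u - 72 = 0.
Factor: (u - 9)(u + 8) = 0, so u = 9 or u = -8.
r² = 9 gives r = ±3.
r² = -8 < 0 has no real solution.

r = -3 or r = 3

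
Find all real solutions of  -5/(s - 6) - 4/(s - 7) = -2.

s = 6.5 or s = 11

Multiply both sides by (s - 6)(s - 7):
-5(s - 7) - 4(s - 6) = -2(s - 6)(s - 7).
Expand and collect terms: -2s^2 + 35s - 143 = 0.
Factor or apply the quadratic formula: s = 6.5 or s = 11.
Neither value makes a denominator zero (s != 6, s != 7), so both are valid.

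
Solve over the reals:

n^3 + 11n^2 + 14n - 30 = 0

Possible rational roots are divisors of -30. Testing n = -3 gives 0, so (n + 3) is a factor.
Divide: n^3 + 11n^2 + 14n - 30 = (n + 3)(n^2 + 8n - 10).
Apply the quadratic formula to n^2 + 8n - 10 = 0: n = (-8 +/- sqrt(104))/2, i.e. n ~= 1.099 or n ~= -9.099.

n = -9.099 or n = -3 or n = 1.099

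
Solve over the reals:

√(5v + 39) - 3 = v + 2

Isolate the radical: √(5v + 39) = v + 5.
Square both sides: 5v + 39 = (v + 5)².
Expand and rearrange: v² + 5v - 14 = 0.
Solving gives v = 2 or v = -7.
Check each candidate in the original equation:
  v = 2: √(49) = 7, while v + 5 = 7 — valid.
  v = -7: √(4) = 2, while v + 5 = -2 — extraneous.

v = 2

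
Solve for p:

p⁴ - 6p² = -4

p = -2.2882 or p = -0.874 or p = 0.874 or p = 2.2882

Let u = p². The equation becomes u² - 6u + 4 = 0.
By the quadratic formula, u = √(5) + 3 or u = 3 - √(5).
p² = √(5) + 3 gives p = ±√(√(5) + 3) ≈ ±2.2882.
p² = 3 - √(5) gives p = ±√(3 - √(5)) ≈ ±0.874.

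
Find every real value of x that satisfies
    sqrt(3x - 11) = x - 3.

Square both sides: 3x - 11 = (x - 3)^2.
Expand and rearrange: x^2 - 9x + 20 = 0.
Solving gives x = 5 or x = 4.
Check each candidate in the original equation:
  x = 5: sqrt(4) = 2, while x - 3 = 2 — valid.
  x = 4: sqrt(1) = 1, while x - 3 = 1 — valid.

x = 4 or x = 5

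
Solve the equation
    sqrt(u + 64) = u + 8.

u = 0

Square both sides: u + 64 = (u + 8)^2.
Expand and rearrange: u^2 + 15u = 0.
Solving gives u = 0 or u = -15.
Check each candidate in the original equation:
  u = 0: sqrt(64) = 8, while u + 8 = 8 — valid.
  u = -15: sqrt(49) = 7, while u + 8 = -7 — extraneous.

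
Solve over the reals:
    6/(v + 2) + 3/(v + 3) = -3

v = -5.4142 or v = -2.5858

Multiply both sides by (v + 2)(v + 3):
6(v + 3) + 3(v + 2) = -3(v + 2)(v + 3).
Expand and collect terms: -3v² - 24v - 42 = 0.
By the quadratic formula, v = (24 ± √72) / -6, so v ≈ -5.4142 or v ≈ -2.5858.
Neither value makes a denominator zero (v ≠ -2, v ≠ -3), so both are valid.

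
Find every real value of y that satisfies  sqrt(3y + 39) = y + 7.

y = -1

Square both sides: 3y + 39 = (y + 7)^2.
Expand and rearrange: y^2 + 11y + 10 = 0.
Solving gives y = -1 or y = -10.
Check each candidate in the original equation:
  y = -1: sqrt(36) = 6, while y + 7 = 6 — valid.
  y = -10: sqrt(9) = 3, while y + 7 = -3 — extraneous.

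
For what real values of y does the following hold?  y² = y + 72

y = -8 or y = 9

Bring every term to one side: y² - y - 72 = 0.
Factor: (y - 9)(y + 8) = 0.
So y = 9 or y = -8.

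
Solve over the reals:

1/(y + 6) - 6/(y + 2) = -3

Multiply both sides by (y + 6)(y + 2):
(y + 2) - 6(y + 6) = -3(y + 6)(y + 2).
Expand and collect terms: -3y² - 19y - 2 = 0.
By the quadratic formula, y = (19 ± √337) / -6, so y ≈ -6.2263 or y ≈ -0.1071.
Neither value makes a denominator zero (y ≠ -6, y ≠ -2), so both are valid.

y = -6.2263 or y = -0.1071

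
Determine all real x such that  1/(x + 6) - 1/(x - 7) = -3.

Multiply both sides by (x + 6)(x - 7):
(x - 7) - (x + 6) = -3(x + 6)(x - 7).
Expand and collect terms: -3x^2 + 3x + 139 = 0.
By the quadratic formula, x = (-3 +/- sqrt(1677)) / -6, so x ~= -6.3252 or x ~= 7.3252.
Neither value makes a denominator zero (x != -6, x != 7), so both are valid.

x = -6.3252 or x = 7.3252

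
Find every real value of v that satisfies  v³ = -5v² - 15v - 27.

Rearrange: v³ + 5v² + 15v + 27 = 0.
Possible rational roots are divisors of 27. Testing v = -3 gives 0, so (v + 3) is a factor.
Divide: v³ + 5v² + 15v + 27 = (v + 3)(v² + 2v + 9).
The quadratic v² + 2v + 9 has discriminant -32 < 0, so no further real roots.

v = -3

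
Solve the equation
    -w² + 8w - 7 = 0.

Factor: -1(w - 7)(w - 1) = 0.
So w = 7 or w = 1.

w = 1 or w = 7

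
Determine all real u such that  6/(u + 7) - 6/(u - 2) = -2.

u = -9.3739 or u = 4.3739

Multiply both sides by (u + 7)(u - 2):
6(u - 2) - 6(u + 7) = -2(u + 7)(u - 2).
Expand and collect terms: -2u² - 10u + 82 = 0.
By the quadratic formula, u = (10 ± √756) / -4, so u ≈ -9.3739 or u ≈ 4.3739.
Neither value makes a denominator zero (u ≠ -7, u ≠ 2), so both are valid.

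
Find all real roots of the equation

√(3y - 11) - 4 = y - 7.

Isolate the radical: √(3y - 11) = y - 3.
Square both sides: 3y - 11 = (y - 3)².
Expand and rearrange: y² - 9y + 20 = 0.
Solving gives y = 5 or y = 4.
Check each candidate in the original equation:
  y = 5: √(4) = 2, while y - 3 = 2 — valid.
  y = 4: √(1) = 1, while y - 3 = 1 — valid.

y = 4 or y = 5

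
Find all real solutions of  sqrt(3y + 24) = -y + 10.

y = 4

Square both sides: 3y + 24 = (-y + 10)^2.
Expand and rearrange: y^2 - 23y + 76 = 0.
Solving gives y = 19 or y = 4.
Check each candidate in the original equation:
  y = 19: sqrt(81) = 9, while -y + 10 = -9 — extraneous.
  y = 4: sqrt(36) = 6, while -y + 10 = 6 — valid.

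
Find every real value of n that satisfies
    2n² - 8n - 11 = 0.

n = -1.0822 or n = 5.0822

Discriminant: (-8)² − 4·2·(-11) = 152.
Quadratic formula: n = (8 ± √152) / 4.
So n = 2 + √(38)/2 ≈ 5.0822 or n = 2 - √(38)/2 ≈ -1.0822.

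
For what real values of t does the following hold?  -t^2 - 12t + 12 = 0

Discriminant: (-12)^2 - 4*(-1)*12 = 192.
Quadratic formula: t = (12 +/- sqrt(192)) / (-2).
So t = -4*sqrt(3) - 6 ~= -12.9282 or t = -6 + 4*sqrt(3) ~= 0.9282.

t = -12.9282 or t = 0.9282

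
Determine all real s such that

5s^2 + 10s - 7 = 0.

s = -2.5492 or s = 0.5492

Discriminant: (10)^2 - 4*5*(-7) = 240.
Quadratic formula: s = (-10 +/- sqrt(240)) / 10.
So s = -1 + 2*sqrt(15)/5 ~= 0.5492 or s = -2*sqrt(15)/5 - 1 ~= -2.5492.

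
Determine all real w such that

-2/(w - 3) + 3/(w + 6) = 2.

w = -4.2604 or w = 1.7604

Multiply both sides by (w - 3)(w + 6):
-2(w + 6) + 3(w - 3) = 2(w - 3)(w + 6).
Expand and collect terms: 2w² + 5w - 15 = 0.
By the quadratic formula, w = (-5 ± √145) / 4, so w ≈ 1.7604 or w ≈ -4.2604.
Neither value makes a denominator zero (w ≠ 3, w ≠ -6), so both are valid.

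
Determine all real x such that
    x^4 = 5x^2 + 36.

Let u = x^2. The equation becomes u^2 - 5u - 36 = 0.
Factor: (u + 4)(u - 9) = 0, so u = -4 or u = 9.
x^2 = -4 < 0 has no real solution.
x^2 = 9 gives x = +/-3.

x = -3 or x = 3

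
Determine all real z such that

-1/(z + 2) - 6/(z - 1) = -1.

Multiply both sides by (z + 2)(z - 1):
-(z - 1) - 6(z + 2) = -(z + 2)(z - 1).
Expand and collect terms: -z^2 + 6z + 13 = 0.
By the quadratic formula, z = (-6 +/- sqrt(88)) / -2, so z ~= -1.6904 or z ~= 7.6904.
Neither value makes a denominator zero (z != -2, z != 1), so both are valid.

z = -1.6904 or z = 7.6904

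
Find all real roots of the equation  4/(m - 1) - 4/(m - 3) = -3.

Multiply both sides by (m - 1)(m - 3):
4(m - 3) - 4(m - 1) = -3(m - 1)(m - 3).
Expand and collect terms: -3m^2 + 12m - 1 = 0.
By the quadratic formula, m = (-12 +/- sqrt(132)) / -6, so m ~= 0.0851 or m ~= 3.9149.
Neither value makes a denominator zero (m != 1, m != 3), so both are valid.

m = 0.0851 or m = 3.9149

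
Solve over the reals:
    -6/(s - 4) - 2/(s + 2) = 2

s = -3.6458 or s = 1.6458

Multiply both sides by (s - 4)(s + 2):
-6(s + 2) - 2(s - 4) = 2(s - 4)(s + 2).
Expand and collect terms: 2s² + 4s - 12 = 0.
By the quadratic formula, s = (-4 ± √112) / 4, so s ≈ 1.6458 or s ≈ -3.6458.
Neither value makes a denominator zero (s ≠ 4, s ≠ -2), so both are valid.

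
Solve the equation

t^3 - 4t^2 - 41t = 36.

t = -4 or t = -1 or t = 9

Rearrange: t^3 - 4t^2 - 41t - 36 = 0.
Possible rational roots are divisors of -36. Testing t = -4 gives 0, so (t + 4) is a factor.
Divide: t^3 - 4t^2 - 41t - 36 = (t + 4)(t^2 - 8t - 9).
Factor the quadratic: t = 9 or t = -1.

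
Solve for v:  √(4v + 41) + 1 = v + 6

v = 2

Isolate the radical: √(4v + 41) = v + 5.
Square both sides: 4v + 41 = (v + 5)².
Expand and rearrange: v² + 6v - 16 = 0.
Solving gives v = 2 or v = -8.
Check each candidate in the original equation:
  v = 2: √(49) = 7, while v + 5 = 7 — valid.
  v = -8: √(9) = 3, while v + 5 = -3 — extraneous.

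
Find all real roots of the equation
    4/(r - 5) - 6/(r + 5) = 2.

Multiply both sides by (r - 5)(r + 5):
4(r + 5) - 6(r - 5) = 2(r - 5)(r + 5).
Expand and collect terms: 2r^2 + 2r - 100 = 0.
By the quadratic formula, r = (-2 +/- sqrt(804)) / 4, so r ~= 6.5887 or r ~= -7.5887.
Neither value makes a denominator zero (r != 5, r != -5), so both are valid.

r = -7.5887 or r = 6.5887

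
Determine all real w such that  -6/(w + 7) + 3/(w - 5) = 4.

Multiply both sides by (w + 7)(w - 5):
-6(w - 5) + 3(w + 7) = 4(w + 7)(w - 5).
Expand and collect terms: 4w² + 11w - 191 = 0.
By the quadratic formula, w = (-11 ± √3177) / 8, so w ≈ 5.6706 or w ≈ -8.4206.
Neither value makes a denominator zero (w ≠ -7, w ≠ 5), so both are valid.

w = -8.4206 or w = 5.6706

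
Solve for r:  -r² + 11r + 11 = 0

r = -0.9226 or r = 11.9226

Discriminant: (11)² − 4·(-1)·11 = 165.
Quadratic formula: r = (-11 ± √165) / (-2).
So r = 11/2 - √(165)/2 ≈ -0.9226 or r = 11/2 + √(165)/2 ≈ 11.9226.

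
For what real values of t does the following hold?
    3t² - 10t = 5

t = -0.4415 or t = 3.7749

Rearrange to standard form: 3t² - 10t - 5 = 0.
Discriminant: (-10)² − 4·3·(-5) = 160.
Quadratic formula: t = (10 ± √160) / 6.
So t = 5/3 + 2·√(10)/3 ≈ 3.7749 or t = 5/3 - 2·√(10)/3 ≈ -0.4415.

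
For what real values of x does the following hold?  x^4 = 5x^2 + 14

x = -2.6458 or x = 2.6458

Let u = x^2. The equation becomes u^2 - 5u - 14 = 0.
Factor: (u - 7)(u + 2) = 0, so u = 7 or u = -2.
x^2 = 7 gives x = +/-sqrt(7) ~= +/-2.6458.
x^2 = -2 < 0 has no real solution.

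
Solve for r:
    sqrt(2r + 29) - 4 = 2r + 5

Isolate the radical: sqrt(2r + 29) = 2r + 9.
Square both sides: 2r + 29 = (2r + 9)^2.
Expand and rearrange: 4r^2 + 34r + 52 = 0.
Solving gives r = -2 or r = -6.5.
Check each candidate in the original equation:
  r = -2: sqrt(25) = 5, while 2r + 9 = 5 — valid.
  r = -6.5: sqrt(16) = 4, while 2r + 9 = -4 — extraneous.

r = -2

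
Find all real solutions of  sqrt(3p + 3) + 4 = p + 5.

Isolate the radical: sqrt(3p + 3) = p + 1.
Square both sides: 3p + 3 = (p + 1)^2.
Expand and rearrange: p^2 - p - 2 = 0.
Solving gives p = 2 or p = -1.
Check each candidate in the original equation:
  p = 2: sqrt(9) = 3, while p + 1 = 3 — valid.
  p = -1: sqrt(0) = 0, while p + 1 = 0 — valid.

p = -1 or p = 2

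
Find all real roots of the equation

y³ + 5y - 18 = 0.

Possible rational roots are divisors of -18. Testing y = 2 gives 0, so (y - 2) is a factor.
Divide: y³ + 5y - 18 = (y - 2)(y² + 2y + 9).
The quadratic y² + 2y + 9 has discriminant -32 < 0, so no further real roots.

y = 2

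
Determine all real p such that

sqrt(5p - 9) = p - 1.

p = 2 or p = 5

Square both sides: 5p - 9 = (p - 1)^2.
Expand and rearrange: p^2 - 7p + 10 = 0.
Solving gives p = 5 or p = 2.
Check each candidate in the original equation:
  p = 5: sqrt(16) = 4, while p - 1 = 4 — valid.
  p = 2: sqrt(1) = 1, while p - 1 = 1 — valid.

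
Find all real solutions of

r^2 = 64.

Bring every term to one side: r^2 - 64 = 0.
Factor: (r - 8)(r + 8) = 0.
So r = 8 or r = -8.

r = -8 or r = 8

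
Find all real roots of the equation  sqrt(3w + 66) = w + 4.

Square both sides: 3w + 66 = (w + 4)^2.
Expand and rearrange: w^2 + 5w - 50 = 0.
Solving gives w = 5 or w = -10.
Check each candidate in the original equation:
  w = 5: sqrt(81) = 9, while w + 4 = 9 — valid.
  w = -10: sqrt(36) = 6, while w + 4 = -6 — extraneous.

w = 5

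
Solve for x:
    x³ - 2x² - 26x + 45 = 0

Possible rational roots are divisors of 45. Testing x = -5 gives 0, so (x + 5) is a factor.
Divide: x³ - 2x² - 26x + 45 = (x + 5)(x² - 7x + 9).
Apply the quadratic formula to x² - 7x + 9 = 0: x = (7 ± √13)/2, i.e. x ≈ 5.3028 or x ≈ 1.6972.

x = -5 or x = 1.6972 or x = 5.3028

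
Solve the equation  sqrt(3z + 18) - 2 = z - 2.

Isolate the radical: sqrt(3z + 18) = z.
Square both sides: 3z + 18 = (z)^2.
Expand and rearrange: z^2 - 3z - 18 = 0.
Solving gives z = 6 or z = -3.
Check each candidate in the original equation:
  z = 6: sqrt(36) = 6, while z = 6 — valid.
  z = -3: sqrt(9) = 3, while z = -3 — extraneous.

z = 6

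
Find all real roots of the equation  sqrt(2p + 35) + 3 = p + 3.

Isolate the radical: sqrt(2p + 35) = p.
Square both sides: 2p + 35 = (p)^2.
Expand and rearrange: p^2 - 2p - 35 = 0.
Solving gives p = 7 or p = -5.
Check each candidate in the original equation:
  p = 7: sqrt(49) = 7, while p = 7 — valid.
  p = -5: sqrt(25) = 5, while p = -5 — extraneous.

p = 7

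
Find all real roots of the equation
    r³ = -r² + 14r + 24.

Rearrange: r³ + r² - 14r - 24 = 0.
Possible rational roots are divisors of -24. Testing r = 4 gives 0, so (r - 4) is a factor.
Divide: r³ + r² - 14r - 24 = (r - 4)(r² + 5r + 6).
Factor the quadratic: r = -2 or r = -3.

r = -3 or r = -2 or r = 4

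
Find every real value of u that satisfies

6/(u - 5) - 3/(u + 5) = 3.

Multiply both sides by (u - 5)(u + 5):
6(u + 5) - 3(u - 5) = 3(u - 5)(u + 5).
Expand and collect terms: 3u² - 3u - 120 = 0.
By the quadratic formula, u = (3 ± √1449) / 6, so u ≈ 6.8443 or u ≈ -5.8443.
Neither value makes a denominator zero (u ≠ 5, u ≠ -5), so both are valid.

u = -5.8443 or u = 6.8443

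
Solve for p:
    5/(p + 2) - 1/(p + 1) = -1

Multiply both sides by (p + 2)(p + 1):
5(p + 1) - (p + 2) = -(p + 2)(p + 1).
Expand and collect terms: -p^2 - 7p - 5 = 0.
By the quadratic formula, p = (7 +/- sqrt(29)) / -2, so p ~= -6.1926 or p ~= -0.8074.
Neither value makes a denominator zero (p != -2, p != -1), so both are valid.

p = -6.1926 or p = -0.8074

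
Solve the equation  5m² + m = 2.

Rearrange to standard form: 5m² + m - 2 = 0.
Discriminant: (1)² − 4·5·(-2) = 41.
Quadratic formula: m = (-1 ± √41) / 10.
So m = -1/10 + √(41)/10 ≈ 0.5403 or m = -√(41)/10 - 1/10 ≈ -0.7403.

m = -0.7403 or m = 0.5403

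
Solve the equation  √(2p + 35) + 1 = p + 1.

p = 7

Isolate the radical: √(2p + 35) = p.
Square both sides: 2p + 35 = (p)².
Expand and rearrange: p² - 2p - 35 = 0.
Solving gives p = 7 or p = -5.
Check each candidate in the original equation:
  p = 7: √(49) = 7, while p = 7 — valid.
  p = -5: √(25) = 5, while p = -5 — extraneous.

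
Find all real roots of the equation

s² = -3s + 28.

s = -7 or s = 4

Bring every term to one side: s² + 3s - 28 = 0.
Factor: (s + 7)(s - 4) = 0.
So s = -7 or s = 4.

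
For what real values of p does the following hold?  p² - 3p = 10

p = -2 or p = 5

Bring every term to one side: p² - 3p - 10 = 0.
Factor: (p + 2)(p - 5) = 0.
So p = -2 or p = 5.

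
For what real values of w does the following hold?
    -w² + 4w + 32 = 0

w = -4 or w = 8

Factor: -1(w + 4)(w - 8) = 0.
So w = -4 or w = 8.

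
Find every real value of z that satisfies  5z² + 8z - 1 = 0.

z = -1.7165 or z = 0.1165

Discriminant: (8)² − 4·5·(-1) = 84.
Quadratic formula: z = (-8 ± √84) / 10.
So z = -4/5 + √(21)/5 ≈ 0.1165 or z = -√(21)/5 - 4/5 ≈ -1.7165.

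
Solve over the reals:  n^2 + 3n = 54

n = -9 or n = 6

Bring every term to one side: n^2 + 3n - 54 = 0.
Factor: (n + 9)(n - 6) = 0.
So n = -9 or n = 6.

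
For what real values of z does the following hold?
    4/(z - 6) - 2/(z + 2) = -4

Multiply both sides by (z - 6)(z + 2):
4(z + 2) - 2(z - 6) = -4(z - 6)(z + 2).
Expand and collect terms: -4z^2 + 14z + 28 = 0.
By the quadratic formula, z = (-14 +/- sqrt(644)) / -8, so z ~= -1.4221 or z ~= 4.9221.
Neither value makes a denominator zero (z != 6, z != -2), so both are valid.

z = -1.4221 or z = 4.9221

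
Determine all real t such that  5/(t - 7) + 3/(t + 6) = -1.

t = -10.2268 or t = 3.2268

Multiply both sides by (t - 7)(t + 6):
5(t + 6) + 3(t - 7) = -(t - 7)(t + 6).
Expand and collect terms: -t² - 7t + 33 = 0.
By the quadratic formula, t = (7 ± √181) / -2, so t ≈ -10.2268 or t ≈ 3.2268.
Neither value makes a denominator zero (t ≠ 7, t ≠ -6), so both are valid.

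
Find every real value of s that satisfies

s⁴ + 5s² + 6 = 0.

No real solutions.

Let u = s². The equation becomes u² + 5u + 6 = 0.
Factor: (u + 3)(u + 2) = 0, so u = -3 or u = -2.
s² = -3 < 0 has no real solution.
s² = -2 < 0 has no real solution.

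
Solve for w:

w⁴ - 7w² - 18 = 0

w = -3 or w = 3

Let u = w². The equation becomes u² - 7u - 18 = 0.
Factor: (u - 9)(u + 2) = 0, so u = 9 or u = -2.
w² = 9 gives w = ±3.
w² = -2 < 0 has no real solution.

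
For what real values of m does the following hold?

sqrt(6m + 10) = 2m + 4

m = -1.5 or m = -1

Square both sides: 6m + 10 = (2m + 4)^2.
Expand and rearrange: 4m^2 + 10m + 6 = 0.
Solving gives m = -1 or m = -1.5.
Check each candidate in the original equation:
  m = -1: sqrt(4) = 2, while 2m + 4 = 2 — valid.
  m = -1.5: sqrt(1) = 1, while 2m + 4 = 1 — valid.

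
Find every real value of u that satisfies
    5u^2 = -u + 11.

Rearrange to standard form: 5u^2 + u - 11 = 0.
Discriminant: (1)^2 - 4*5*(-11) = 221.
Quadratic formula: u = (-1 +/- sqrt(221)) / 10.
So u = -1/10 + sqrt(221)/10 ~= 1.3866 or u = -sqrt(221)/10 - 1/10 ~= -1.5866.

u = -1.5866 or u = 1.3866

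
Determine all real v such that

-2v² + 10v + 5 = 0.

Discriminant: (10)² − 4·(-2)·5 = 140.
Quadratic formula: v = (-10 ± √140) / (-4).
So v = 5/2 - √(35)/2 ≈ -0.458 or v = 5/2 + √(35)/2 ≈ 5.458.

v = -0.458 or v = 5.458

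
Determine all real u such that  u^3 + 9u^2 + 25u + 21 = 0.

Possible rational roots are divisors of 21. Testing u = -3 gives 0, so (u + 3) is a factor.
Divide: u^3 + 9u^2 + 25u + 21 = (u + 3)(u^2 + 6u + 7).
Apply the quadratic formula to u^2 + 6u + 7 = 0: u = (-6 +/- sqrt(8))/2, i.e. u ~= -1.5858 or u ~= -4.4142.

u = -4.4142 or u = -3 or u = -1.5858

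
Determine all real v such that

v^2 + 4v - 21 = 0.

v = -7 or v = 3

Factor: (v + 7)(v - 3) = 0.
So v = -7 or v = 3.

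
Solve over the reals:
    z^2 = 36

Bring every term to one side: z^2 - 36 = 0.
Factor: (z + 6)(z - 6) = 0.
So z = -6 or z = 6.

z = -6 or z = 6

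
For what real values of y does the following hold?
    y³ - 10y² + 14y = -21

Rearrange: y³ - 10y² + 14y + 21 = 0.
Possible rational roots are divisors of 21. Testing y = 3 gives 0, so (y - 3) is a factor.
Divide: y³ - 10y² + 14y + 21 = (y - 3)(y² - 7y - 7).
Apply the quadratic formula to y² - 7y - 7 = 0: y = (7 ± √77)/2, i.e. y ≈ 7.8875 or y ≈ -0.8875.

y = -0.8875 or y = 3 or y = 7.8875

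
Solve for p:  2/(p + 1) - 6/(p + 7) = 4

p = -8.4051 or p = -0.5949

Multiply both sides by (p + 1)(p + 7):
2(p + 7) - 6(p + 1) = 4(p + 1)(p + 7).
Expand and collect terms: 4p^2 + 36p + 20 = 0.
By the quadratic formula, p = (-36 +/- sqrt(976)) / 8, so p ~= -0.5949 or p ~= -8.4051.
Neither value makes a denominator zero (p != -1, p != -7), so both are valid.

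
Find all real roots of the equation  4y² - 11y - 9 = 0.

y = -0.6599 or y = 3.4099

Discriminant: (-11)² − 4·4·(-9) = 265.
Quadratic formula: y = (11 ± √265) / 8.
So y = 11/8 + √(265)/8 ≈ 3.4099 or y = 11/8 - √(265)/8 ≈ -0.6599.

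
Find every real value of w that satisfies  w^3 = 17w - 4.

Rearrange: w^3 - 17w + 4 = 0.
Possible rational roots are divisors of 4. Testing w = 4 gives 0, so (w - 4) is a factor.
Divide: w^3 - 17w + 4 = (w - 4)(w^2 + 4w - 1).
Apply the quadratic formula to w^2 + 4w - 1 = 0: w = (-4 +/- sqrt(20))/2, i.e. w ~= 0.2361 or w ~= -4.2361.

w = -4.2361 or w = 0.2361 or w = 4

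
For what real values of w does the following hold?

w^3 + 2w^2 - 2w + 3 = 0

w = -3

Possible rational roots are divisors of 3. Testing w = -3 gives 0, so (w + 3) is a factor.
Divide: w^3 + 2w^2 - 2w + 3 = (w + 3)(w^2 - w + 1).
The quadratic w^2 - w + 1 has discriminant -3 < 0, so no further real roots.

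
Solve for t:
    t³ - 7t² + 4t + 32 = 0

Possible rational roots are divisors of 32. Testing t = 4 gives 0, so (t - 4) is a factor.
Divide: t³ - 7t² + 4t + 32 = (t - 4)(t² - 3t - 8).
Apply the quadratic formula to t² - 3t - 8 = 0: t = (3 ± √41)/2, i.e. t ≈ 4.7016 or t ≈ -1.7016.

t = -1.7016 or t = 4 or t = 4.7016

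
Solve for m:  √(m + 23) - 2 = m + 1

m = 2

Isolate the radical: √(m + 23) = m + 3.
Square both sides: m + 23 = (m + 3)².
Expand and rearrange: m² + 5m - 14 = 0.
Solving gives m = 2 or m = -7.
Check each candidate in the original equation:
  m = 2: √(25) = 5, while m + 3 = 5 — valid.
  m = -7: √(16) = 4, while m + 3 = -4 — extraneous.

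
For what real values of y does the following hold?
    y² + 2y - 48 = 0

y = -8 or y = 6

Factor: (y + 8)(y - 6) = 0.
So y = -8 or y = 6.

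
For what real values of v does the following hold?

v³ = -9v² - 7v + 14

v = -7.8875 or v = -2 or v = 0.8875

Rearrange: v³ + 9v² + 7v - 14 = 0.
Possible rational roots are divisors of -14. Testing v = -2 gives 0, so (v + 2) is a factor.
Divide: v³ + 9v² + 7v - 14 = (v + 2)(v² + 7v - 7).
Apply the quadratic formula to v² + 7v - 7 = 0: v = (-7 ± √77)/2, i.e. v ≈ 0.8875 or v ≈ -7.8875.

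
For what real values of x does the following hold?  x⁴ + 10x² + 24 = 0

Let u = x². The equation becomes u² + 10u + 24 = 0.
Factor: (u + 6)(u + 4) = 0, so u = -6 or u = -4.
x² = -6 < 0 has no real solution.
x² = -4 < 0 has no real solution.

No real solutions.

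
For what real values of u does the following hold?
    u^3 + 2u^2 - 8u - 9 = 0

u = -3.5414 or u = -1 or u = 2.5414

Possible rational roots are divisors of -9. Testing u = -1 gives 0, so (u + 1) is a factor.
Divide: u^3 + 2u^2 - 8u - 9 = (u + 1)(u^2 + u - 9).
Apply the quadratic formula to u^2 + u - 9 = 0: u = (-1 +/- sqrt(37))/2, i.e. u ~= 2.5414 or u ~= -3.5414.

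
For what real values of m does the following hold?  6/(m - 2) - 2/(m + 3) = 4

m = -3.3912 or m = 3.3912

Multiply both sides by (m - 2)(m + 3):
6(m + 3) - 2(m - 2) = 4(m - 2)(m + 3).
Expand and collect terms: 4m^2 - 46 = 0.
By the quadratic formula, m = (0 +/- sqrt(736)) / 8, so m ~= 3.3912 or m ~= -3.3912.
Neither value makes a denominator zero (m != 2, m != -3), so both are valid.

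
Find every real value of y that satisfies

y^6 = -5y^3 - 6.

y = -1.4422 or y = -1.2599

Let u = y^3. The equation becomes u^2 + 5u + 6 = 0.
Factor: (u + 3)(u + 2) = 0, so u = -3 or u = -2.
y^3 = -3 gives y = -(3)^(1/3) ~= -1.4422.
y^3 = -2 gives y = -(2)^(1/3) ~= -1.2599.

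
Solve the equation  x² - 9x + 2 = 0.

x = 0.228 or x = 8.772

Discriminant: (-9)² − 4·1·2 = 73.
Quadratic formula: x = (9 ± √73) / 2.
So x = √(73)/2 + 9/2 ≈ 8.772 or x = 9/2 - √(73)/2 ≈ 0.228.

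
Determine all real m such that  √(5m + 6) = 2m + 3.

Square both sides: 5m + 6 = (2m + 3)².
Expand and rearrange: 4m² + 7m + 3 = 0.
Solving gives m = -0.75 or m = -1.
Check each candidate in the original equation:
  m = -0.75: √(2.25) = 1.5, while 2m + 3 = 1.5 — valid.
  m = -1: √(1) = 1, while 2m + 3 = 1 — valid.

m = -1 or m = -0.75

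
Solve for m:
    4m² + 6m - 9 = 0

m = -2.4271 or m = 0.9271

Discriminant: (6)² − 4·4·(-9) = 180.
Quadratic formula: m = (-6 ± √180) / 8.
So m = -3/4 + 3·√(5)/4 ≈ 0.9271 or m = -3·√(5)/4 - 3/4 ≈ -2.4271.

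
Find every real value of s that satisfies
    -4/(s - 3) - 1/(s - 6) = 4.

s = 1.9345 or s = 5.8155

Multiply both sides by (s - 3)(s - 6):
-4(s - 6) - (s - 3) = 4(s - 3)(s - 6).
Expand and collect terms: 4s² - 31s + 45 = 0.
By the quadratic formula, s = (31 ± √241) / 8, so s ≈ 5.8155 or s ≈ 1.9345.
Neither value makes a denominator zero (s ≠ 3, s ≠ 6), so both are valid.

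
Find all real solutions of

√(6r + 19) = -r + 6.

r = 1

Square both sides: 6r + 19 = (-r + 6)².
Expand and rearrange: r² - 18r + 17 = 0.
Solving gives r = 17 or r = 1.
Check each candidate in the original equation:
  r = 17: √(121) = 11, while -r + 6 = -11 — extraneous.
  r = 1: √(25) = 5, while -r + 6 = 5 — valid.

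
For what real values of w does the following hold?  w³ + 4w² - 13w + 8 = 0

Possible rational roots are divisors of 8. Testing w = 1 gives 0, so (w - 1) is a factor.
Divide: w³ + 4w² - 13w + 8 = (w - 1)(w² + 5w - 8).
Apply the quadratic formula to w² + 5w - 8 = 0: w = (-5 ± √57)/2, i.e. w ≈ 1.2749 or w ≈ -6.2749.

w = -6.2749 or w = 1 or w = 1.2749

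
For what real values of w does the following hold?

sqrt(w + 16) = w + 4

Square both sides: w + 16 = (w + 4)^2.
Expand and rearrange: w^2 + 7w = 0.
Solving gives w = 0 or w = -7.
Check each candidate in the original equation:
  w = 0: sqrt(16) = 4, while w + 4 = 4 — valid.
  w = -7: sqrt(9) = 3, while w + 4 = -3 — extraneous.

w = 0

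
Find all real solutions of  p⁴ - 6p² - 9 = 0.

Let u = p². The equation becomes u² - 6u - 9 = 0.
By the quadratic formula, u = 3 + 3·√(2) or u = 3 - 3·√(2).
p² = 3 + 3·√(2) gives p = ±√(3 + 3·√(2)) ≈ ±2.6912.
p² = 3 - 3·√(2) < 0 has no real solution.

p = -2.6912 or p = 2.6912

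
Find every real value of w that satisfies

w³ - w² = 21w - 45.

w = -5 or w = 3

Rearrange: w³ - w² - 21w + 45 = 0.
Possible rational roots are divisors of 45. Testing w = -5 gives 0, so (w + 5) is a factor.
Divide: w³ - w² - 21w + 45 = (w + 5)(w² - 6w + 9).
The quadratic has the repeated root w = 3.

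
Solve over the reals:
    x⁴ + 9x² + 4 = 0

Let u = x². The equation becomes u² + 9u + 4 = 0.
By the quadratic formula, u = -9/2 + √(65)/2 or u = -9/2 - √(65)/2.
x² = -9/2 + √(65)/2 < 0 has no real solution.
x² = -9/2 - √(65)/2 < 0 has no real solution.

No real solutions.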